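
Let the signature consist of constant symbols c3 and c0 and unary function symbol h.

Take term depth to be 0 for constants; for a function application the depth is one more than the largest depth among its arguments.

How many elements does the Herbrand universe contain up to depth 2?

6

Let N_k = |{terms of depth ≤ k}|. Then N_0 = 2 and N_k = 2 + N_{k-1} for k ≥ 1 (one summand per function symbol, arity giving the exponent).
N_0 = 2
N_1 = 2 + 2 = 4
N_2 = 2 + 4 = 6
Explicitly: c3, c0, h(c3), h(c0), h(h(c3)), h(h(c0)).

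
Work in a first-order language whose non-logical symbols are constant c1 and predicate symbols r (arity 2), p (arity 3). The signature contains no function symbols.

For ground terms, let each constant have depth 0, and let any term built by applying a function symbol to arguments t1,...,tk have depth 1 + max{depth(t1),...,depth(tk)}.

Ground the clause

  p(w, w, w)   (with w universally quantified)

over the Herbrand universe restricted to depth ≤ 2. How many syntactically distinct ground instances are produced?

Ground terms of depth ≤ 2:
  With no function symbols every ground term is a constant, so there is exactly 1 ground term at every depth bound.
  N_0 = 1
  N_1 = 1
  N_2 = 1
  Explicitly: c1.
So there is exactly 1 ground term available for substitution.
The clause has 1 distinct variable (w), which appears in the body. In the free term algebra distinct substitutions yield syntactically distinct ground instances.
Number of ground instances = 1.

1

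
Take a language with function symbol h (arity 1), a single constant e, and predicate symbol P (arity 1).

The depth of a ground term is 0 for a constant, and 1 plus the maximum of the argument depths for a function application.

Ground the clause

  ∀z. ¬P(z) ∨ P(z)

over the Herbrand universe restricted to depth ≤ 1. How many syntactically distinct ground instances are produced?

Ground terms of depth ≤ 1:
  Count level by level. With function symbols h/1, the terms of depth ≤ k are the 1 constant together with each function applied to depth-≤(k−1) tuples, so N_k = 1 + N_{k-1}.
  N_0 = 1
  N_1 = 1 + 1 = 2
  Explicitly: e, h(e).
So there are 2 ground terms available for substitution.
The variable z ranges independently over the available ground terms, and distinct assignments produce distinct instances.
Number of ground instances = 2.

2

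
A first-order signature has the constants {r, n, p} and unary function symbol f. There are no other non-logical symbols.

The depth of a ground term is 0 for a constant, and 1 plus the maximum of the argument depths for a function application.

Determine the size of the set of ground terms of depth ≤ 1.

6

If N_k denotes the number of depth-≤k ground terms, the 3 constants give N_0 = 3, and each function symbol of arity r contributes N_{k-1}^r new terms at level k: N_k = 3 + N_{k-1}.
N_0 = 3
N_1 = 3 + 3 = 6
Explicitly: r, n, p, f(r), f(n), f(p).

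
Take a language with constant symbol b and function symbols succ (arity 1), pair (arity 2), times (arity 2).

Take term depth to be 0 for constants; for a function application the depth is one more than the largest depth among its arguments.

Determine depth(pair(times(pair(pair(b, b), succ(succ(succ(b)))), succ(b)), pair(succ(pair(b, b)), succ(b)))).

6

depth(pair(b, b)) = 1 + max(0, 0) = 1
depth(succ(b)) = 1 + depth(b) = 1 + 0 = 1
depth(succ(succ(b))) = 1 + depth(succ(b)) = 1 + 1 = 2
depth(succ(succ(succ(b)))) = 1 + depth(succ(succ(b))) = 1 + 2 = 3
depth(pair(pair(b, b), succ(succ(succ(b))))) = 1 + max(1, 3) = 4
depth(times(pair(pair(b, b), succ(succ(succ(b)))), succ(b))) = 1 + max(4, 1) = 5
depth(succ(pair(b, b))) = 1 + depth(pair(b, b)) = 1 + 1 = 2
depth(pair(succ(pair(b, b)), succ(b))) = 1 + max(2, 1) = 3
depth(pair(times(pair(pair(b, b), succ(succ(succ(b)))), succ(b)), pair(succ(pair(b, b)), succ(b)))) = 1 + max(5, 3) = 6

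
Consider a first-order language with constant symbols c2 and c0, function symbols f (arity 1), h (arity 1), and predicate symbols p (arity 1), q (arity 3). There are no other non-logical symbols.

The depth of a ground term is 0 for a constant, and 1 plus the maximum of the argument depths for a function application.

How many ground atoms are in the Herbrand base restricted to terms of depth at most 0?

10

First count ground terms of depth ≤ 0.
Write N_k for the number of ground terms of depth ≤ k. A term of depth ≤ k is either a constant or a function symbol applied to arguments of depth ≤ k−1, so N_k = 2 + N_{k-1} + N_{k-1}.
N_0 = 2
So |H| = 2.
Ground atoms are formed by filling each argument slot of a predicate with a term from H, so an r-ary predicate gives |H|^r atoms:
  p: 2;  q: 2^3 = 8
Total ground atoms: 2 + 8 = 10.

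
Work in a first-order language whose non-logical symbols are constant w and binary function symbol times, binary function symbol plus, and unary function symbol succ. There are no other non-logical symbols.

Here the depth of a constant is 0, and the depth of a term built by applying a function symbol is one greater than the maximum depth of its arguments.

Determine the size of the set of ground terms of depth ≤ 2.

Count level by level. With function symbols times/2, plus/2, succ/1, the terms of depth ≤ k are the 1 constant together with each function applied to depth-≤(k−1) tuples, so N_k = 1 + N_{k-1}^2 + N_{k-1}^2 + N_{k-1}.
N_0 = 1
N_1 = 1 + 1^2 + 1^2 + 1 = 4
N_2 = 1 + 4^2 + 4^2 + 4 = 37

37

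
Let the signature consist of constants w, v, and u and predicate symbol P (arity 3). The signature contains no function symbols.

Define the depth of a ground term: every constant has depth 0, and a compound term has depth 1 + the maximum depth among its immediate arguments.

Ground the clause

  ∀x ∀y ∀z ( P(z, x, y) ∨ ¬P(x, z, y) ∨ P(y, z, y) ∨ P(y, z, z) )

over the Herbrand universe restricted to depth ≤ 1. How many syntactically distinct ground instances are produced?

Ground terms of depth ≤ 1:
  With no function symbols every ground term is a constant, so there are exactly 3 ground terms at every depth bound.
  N_0 = 3
  N_1 = 3
  Explicitly: w, v, u.
So there are 3 ground terms available for substitution.
The clause has 3 distinct variables (x, y, z), each appearing in the body. In the free term algebra distinct substitutions yield syntactically distinct ground instances.
Number of ground instances = 3^3 = 27.

27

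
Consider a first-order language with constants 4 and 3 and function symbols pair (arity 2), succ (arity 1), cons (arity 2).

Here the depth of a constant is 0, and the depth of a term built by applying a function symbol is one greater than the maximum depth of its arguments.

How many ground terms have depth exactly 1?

Let N_k = |{terms of depth ≤ k}|. Then N_0 = 2 and N_k = 2 + N_{k-1}^2 + N_{k-1} + N_{k-1}^2 for k ≥ 1 (one summand per function symbol, arity giving the exponent).
N_0 = 2
N_1 = 2 + 2^2 + 2 + 2^2 = 12
Terms of depth exactly 1: N_1 − N_0 = 12 − 2 = 10.

10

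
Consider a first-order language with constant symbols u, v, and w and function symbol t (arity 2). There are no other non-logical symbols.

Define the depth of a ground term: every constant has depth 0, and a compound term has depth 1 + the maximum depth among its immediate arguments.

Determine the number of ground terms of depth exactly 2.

135

Write N_k for the number of ground terms of depth ≤ k. A term of depth ≤ k is either a constant or a function symbol applied to arguments of depth ≤ k−1, so N_k = 3 + N_{k-1}^2.
N_0 = 3
N_1 = 3 + 3^2 = 12
N_2 = 3 + 12^2 = 147
Terms of depth exactly 2: N_2 − N_1 = 147 − 12 = 135.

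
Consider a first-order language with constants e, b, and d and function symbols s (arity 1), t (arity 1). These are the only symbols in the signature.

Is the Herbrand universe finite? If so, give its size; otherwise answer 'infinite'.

infinite

The signature has at least one function symbol (s, arity 1) and at least one constant (e).
Iterating s gives infinitely many distinct ground terms: e, s(e), s(s(e)), ...
So the Herbrand universe is infinite.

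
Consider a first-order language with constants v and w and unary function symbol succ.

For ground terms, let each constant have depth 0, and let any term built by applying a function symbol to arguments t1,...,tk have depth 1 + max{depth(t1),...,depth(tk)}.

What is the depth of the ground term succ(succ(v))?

depth(succ(v)) = 1 + depth(v) = 1 + 0 = 1
depth(succ(succ(v))) = 1 + depth(succ(v)) = 1 + 1 = 2

2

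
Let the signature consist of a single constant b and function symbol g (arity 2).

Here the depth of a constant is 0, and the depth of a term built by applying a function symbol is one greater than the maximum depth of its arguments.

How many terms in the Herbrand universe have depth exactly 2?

Let N_k count ground terms of depth at most k. Each non-constant term of depth ≤ k is some function symbol applied to depth-≤(k−1) arguments, giving N_k = 1 + N_{k-1}^2.
N_0 = 1
N_1 = 1 + 1^2 = 2
N_2 = 1 + 2^2 = 5
Terms of depth exactly 2: N_2 − N_1 = 5 − 2 = 3.

3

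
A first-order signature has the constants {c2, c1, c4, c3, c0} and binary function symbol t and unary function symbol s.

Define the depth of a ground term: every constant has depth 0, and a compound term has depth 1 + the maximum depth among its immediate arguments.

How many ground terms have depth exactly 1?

30

Let N_k count ground terms of depth at most k. Each non-constant term of depth ≤ k is some function symbol applied to depth-≤(k−1) arguments, giving N_k = 5 + N_{k-1}^2 + N_{k-1}.
N_0 = 5
N_1 = 5 + 5^2 + 5 = 35
Terms of depth exactly 1: N_1 − N_0 = 35 − 5 = 30.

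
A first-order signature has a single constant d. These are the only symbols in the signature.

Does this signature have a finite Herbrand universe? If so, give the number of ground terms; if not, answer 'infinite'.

There are no function symbols, so the only ground term is the single constant.
The Herbrand universe is {d}, finite with 1 element.

1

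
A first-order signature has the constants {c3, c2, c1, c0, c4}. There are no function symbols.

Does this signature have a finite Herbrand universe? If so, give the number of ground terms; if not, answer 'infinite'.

There are no function symbols, so every ground term is one of the 5 constants.
The Herbrand universe is {c3, c2, c1, c0, c4}, which is finite with 5 elements.

5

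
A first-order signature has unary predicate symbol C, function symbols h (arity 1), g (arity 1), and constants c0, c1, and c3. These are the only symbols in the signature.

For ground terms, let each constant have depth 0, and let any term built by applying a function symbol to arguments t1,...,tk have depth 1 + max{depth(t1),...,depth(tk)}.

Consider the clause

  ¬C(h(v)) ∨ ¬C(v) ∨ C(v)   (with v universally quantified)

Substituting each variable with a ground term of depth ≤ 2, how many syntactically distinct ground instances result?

21

Ground terms of depth ≤ 2:
  Let N_k = |{terms of depth ≤ k}|. Then N_0 = 3 and N_k = 3 + N_{k-1} + N_{k-1} for k ≥ 1 (one summand per function symbol, arity giving the exponent).
  N_0 = 3
  N_1 = 3 + 3 + 3 = 9
  N_2 = 3 + 9 + 9 = 21
So there are 21 ground terms available for substitution.
The clause has 1 distinct variable (v), which appears in the body. In the free term algebra distinct substitutions yield syntactically distinct ground instances.
Number of ground instances = 21.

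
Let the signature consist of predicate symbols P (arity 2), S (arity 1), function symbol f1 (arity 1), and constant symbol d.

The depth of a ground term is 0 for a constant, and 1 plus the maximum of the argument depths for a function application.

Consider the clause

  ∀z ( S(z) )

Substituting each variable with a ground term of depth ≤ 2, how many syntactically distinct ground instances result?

Ground terms of depth ≤ 2:
  Write N_k for the number of ground terms of depth ≤ k. A term of depth ≤ k is either a constant or a function symbol applied to arguments of depth ≤ k−1, so N_k = 1 + N_{k-1}.
  N_0 = 1
  N_1 = 1 + 1 = 2
  N_2 = 1 + 2 = 3
So there are 3 ground terms available for substitution.
The clause has 1 distinct variable (z), which appears in the body. In the free term algebra distinct substitutions yield syntactically distinct ground instances.
Number of ground instances = 3.

3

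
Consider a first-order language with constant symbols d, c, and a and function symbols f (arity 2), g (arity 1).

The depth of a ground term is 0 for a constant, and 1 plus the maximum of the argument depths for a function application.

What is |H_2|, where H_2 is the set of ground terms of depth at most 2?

243

If N_k denotes the number of depth-≤k ground terms, the 3 constants give N_0 = 3, and each function symbol of arity r contributes N_{k-1}^r new terms at level k: N_k = 3 + N_{k-1}^2 + N_{k-1}.
N_0 = 3
N_1 = 3 + 3^2 + 3 = 15
N_2 = 3 + 15^2 + 15 = 243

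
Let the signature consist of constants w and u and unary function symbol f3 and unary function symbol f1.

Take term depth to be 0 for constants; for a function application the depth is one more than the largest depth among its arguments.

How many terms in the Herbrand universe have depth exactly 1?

If N_k denotes the number of depth-≤k ground terms, the 2 constants give N_0 = 2, and each function symbol of arity r contributes N_{k-1}^r new terms at level k: N_k = 2 + N_{k-1} + N_{k-1}.
N_0 = 2
N_1 = 2 + 2 + 2 = 6
Terms of depth exactly 1: N_1 − N_0 = 6 − 2 = 4.

4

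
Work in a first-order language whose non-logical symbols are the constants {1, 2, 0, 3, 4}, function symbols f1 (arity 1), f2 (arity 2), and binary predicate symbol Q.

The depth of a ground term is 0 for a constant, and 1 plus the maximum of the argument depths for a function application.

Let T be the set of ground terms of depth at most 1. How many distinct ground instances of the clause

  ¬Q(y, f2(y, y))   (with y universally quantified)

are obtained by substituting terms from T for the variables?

35

Ground terms of depth ≤ 1:
  Let N_k count ground terms of depth at most k. Each non-constant term of depth ≤ k is some function symbol applied to depth-≤(k−1) arguments, giving N_k = 5 + N_{k-1} + N_{k-1}^2.
  N_0 = 5
  N_1 = 5 + 5 + 5^2 = 35
So there are 35 ground terms available for substitution.
The clause has 1 distinct variable (y), which appears in the body. In the free term algebra distinct substitutions yield syntactically distinct ground instances.
Number of ground instances = 35.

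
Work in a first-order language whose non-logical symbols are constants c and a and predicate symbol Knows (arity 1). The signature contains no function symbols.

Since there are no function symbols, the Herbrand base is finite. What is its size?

2

With no function symbols, the Herbrand universe is just the 2 constants.
Ground atoms per predicate: Knows: 2.
Herbrand base size = 2 = 2.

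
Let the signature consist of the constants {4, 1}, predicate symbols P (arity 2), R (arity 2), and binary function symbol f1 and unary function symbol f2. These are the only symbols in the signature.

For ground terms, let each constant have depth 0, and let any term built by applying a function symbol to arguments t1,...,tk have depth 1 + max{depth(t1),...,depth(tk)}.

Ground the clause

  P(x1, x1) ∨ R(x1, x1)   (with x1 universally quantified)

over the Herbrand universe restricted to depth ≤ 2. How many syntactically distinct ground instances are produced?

Ground terms of depth ≤ 2:
  Count level by level. With function symbols f1/2, f2/1, the terms of depth ≤ k are the 2 constants together with each function applied to depth-≤(k−1) tuples, so N_k = 2 + N_{k-1}^2 + N_{k-1}.
  N_0 = 2
  N_1 = 2 + 2^2 + 2 = 8
  N_2 = 2 + 8^2 + 8 = 74
So there are 74 ground terms available for substitution.
The variable x1 ranges independently over the available ground terms, and distinct assignments produce distinct instances.
Number of ground instances = 74.

74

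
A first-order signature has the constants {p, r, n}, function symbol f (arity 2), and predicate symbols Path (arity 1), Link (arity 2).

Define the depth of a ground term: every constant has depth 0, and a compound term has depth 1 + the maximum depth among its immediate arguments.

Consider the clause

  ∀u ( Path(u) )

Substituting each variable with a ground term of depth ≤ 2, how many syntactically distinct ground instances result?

147

Ground terms of depth ≤ 2:
  Count level by level. With function symbols f/2, the terms of depth ≤ k are the 3 constants together with each function applied to depth-≤(k−1) tuples, so N_k = 3 + N_{k-1}^2.
  N_0 = 3
  N_1 = 3 + 3^2 = 12
  N_2 = 3 + 12^2 = 147
So there are 147 ground terms available for substitution.
The variable u ranges independently over the available ground terms, and distinct assignments produce distinct instances.
Number of ground instances = 147.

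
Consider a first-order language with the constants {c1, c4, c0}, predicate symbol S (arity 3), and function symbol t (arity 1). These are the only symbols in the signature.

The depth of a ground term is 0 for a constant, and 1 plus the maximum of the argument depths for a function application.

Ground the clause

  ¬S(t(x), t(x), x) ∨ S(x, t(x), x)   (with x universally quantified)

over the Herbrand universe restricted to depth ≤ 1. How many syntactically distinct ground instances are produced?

Ground terms of depth ≤ 1:
  Let N_k = |{terms of depth ≤ k}|. Then N_0 = 3 and N_k = 3 + N_{k-1} for k ≥ 1 (one summand per function symbol, arity giving the exponent).
  N_0 = 3
  N_1 = 3 + 3 = 6
  Explicitly: c1, c4, c0, t(c1), t(c4), t(c0).
So there are 6 ground terms available for substitution.
There is 1 variable to instantiate (x),  occurring in at least one literal, so different choices give different ground instances.
Number of ground instances = 6.

6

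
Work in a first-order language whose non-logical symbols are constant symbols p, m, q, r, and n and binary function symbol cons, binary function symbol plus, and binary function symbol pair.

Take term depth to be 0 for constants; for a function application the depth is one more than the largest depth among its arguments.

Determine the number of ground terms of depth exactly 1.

75

Let N_k count ground terms of depth at most k. Each non-constant term of depth ≤ k is some function symbol applied to depth-≤(k−1) arguments, giving N_k = 5 + N_{k-1}^2 + N_{k-1}^2 + N_{k-1}^2.
N_0 = 5
N_1 = 5 + 5^2 + 5^2 + 5^2 = 80
Terms of depth exactly 1: N_1 − N_0 = 80 − 5 = 75.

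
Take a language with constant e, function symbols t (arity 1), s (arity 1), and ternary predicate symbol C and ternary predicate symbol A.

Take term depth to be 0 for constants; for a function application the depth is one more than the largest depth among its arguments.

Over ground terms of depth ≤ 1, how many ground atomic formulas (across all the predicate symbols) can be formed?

First count ground terms of depth ≤ 1.
Count level by level. With function symbols t/1, s/1, the terms of depth ≤ k are the 1 constant together with each function applied to depth-≤(k−1) tuples, so N_k = 1 + N_{k-1} + N_{k-1}.
N_0 = 1
N_1 = 1 + 1 + 1 = 3
Explicitly: e, t(e), s(e).
So |H| = 3.
A ground atom is a predicate applied to a tuple of terms from H, so the count is the sum over predicates of |H|^arity:
  C: 3^3 = 27;  A: 3^3 = 27
Total ground atoms: 27 + 27 = 54.

54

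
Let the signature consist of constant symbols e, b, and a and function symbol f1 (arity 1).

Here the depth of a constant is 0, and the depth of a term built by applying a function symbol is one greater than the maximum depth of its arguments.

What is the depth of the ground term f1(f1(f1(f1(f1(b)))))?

5

depth(f1(b)) = 1 + depth(b) = 1 + 0 = 1
depth(f1(f1(b))) = 1 + depth(f1(b)) = 1 + 1 = 2
depth(f1(f1(f1(b)))) = 1 + depth(f1(f1(b))) = 1 + 2 = 3
depth(f1(f1(f1(f1(b))))) = 1 + depth(f1(f1(f1(b)))) = 1 + 3 = 4
depth(f1(f1(f1(f1(f1(b)))))) = 1 + depth(f1(f1(f1(f1(b))))) = 1 + 4 = 5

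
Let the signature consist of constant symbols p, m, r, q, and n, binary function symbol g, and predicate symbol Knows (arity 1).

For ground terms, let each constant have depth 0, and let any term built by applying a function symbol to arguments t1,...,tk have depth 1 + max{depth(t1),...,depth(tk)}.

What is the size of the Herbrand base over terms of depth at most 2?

First count ground terms of depth ≤ 2.
If N_k denotes the number of depth-≤k ground terms, the 5 constants give N_0 = 5, and each function symbol of arity r contributes N_{k-1}^r new terms at level k: N_k = 5 + N_{k-1}^2.
N_0 = 5
N_1 = 5 + 5^2 = 30
N_2 = 5 + 30^2 = 905
So |H| = 905.
A ground atom is a predicate applied to a tuple of terms from H, so the count is the sum over predicates of |H|^arity:
  Knows: 905
Total ground atoms: 905.

905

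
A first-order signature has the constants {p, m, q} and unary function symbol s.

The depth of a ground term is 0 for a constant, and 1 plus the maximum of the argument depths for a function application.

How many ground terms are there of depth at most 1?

6

If N_k denotes the number of depth-≤k ground terms, the 3 constants give N_0 = 3, and each function symbol of arity r contributes N_{k-1}^r new terms at level k: N_k = 3 + N_{k-1}.
N_0 = 3
N_1 = 3 + 3 = 6
Explicitly: p, m, q, s(p), s(m), s(q).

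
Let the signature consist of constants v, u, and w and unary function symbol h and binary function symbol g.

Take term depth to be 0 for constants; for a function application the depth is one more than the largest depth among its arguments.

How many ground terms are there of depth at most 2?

Write N_k for the number of ground terms of depth ≤ k. A term of depth ≤ k is either a constant or a function symbol applied to arguments of depth ≤ k−1, so N_k = 3 + N_{k-1} + N_{k-1}^2.
N_0 = 3
N_1 = 3 + 3 + 3^2 = 15
N_2 = 3 + 15 + 15^2 = 243

243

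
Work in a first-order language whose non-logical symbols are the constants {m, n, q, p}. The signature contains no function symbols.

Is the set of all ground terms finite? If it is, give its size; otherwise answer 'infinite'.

4

There are no function symbols, so every ground term is one of the 4 constants.
The Herbrand universe is {m, n, q, p}, which is finite with 4 elements.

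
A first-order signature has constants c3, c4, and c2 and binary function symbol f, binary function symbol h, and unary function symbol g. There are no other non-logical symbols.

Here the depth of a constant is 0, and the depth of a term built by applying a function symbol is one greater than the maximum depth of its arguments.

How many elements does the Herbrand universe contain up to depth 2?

1179

Let N_k = |{terms of depth ≤ k}|. Then N_0 = 3 and N_k = 3 + N_{k-1}^2 + N_{k-1}^2 + N_{k-1} for k ≥ 1 (one summand per function symbol, arity giving the exponent).
N_0 = 3
N_1 = 3 + 3^2 + 3^2 + 3 = 24
N_2 = 3 + 24^2 + 24^2 + 24 = 1179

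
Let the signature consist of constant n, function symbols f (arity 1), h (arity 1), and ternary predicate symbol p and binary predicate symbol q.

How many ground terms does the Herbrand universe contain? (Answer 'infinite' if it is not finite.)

infinite

The signature has at least one function symbol (f, arity 1) and at least one constant (n).
Iterating f gives infinitely many distinct ground terms: n, f(n), f(f(n)), ...
So the Herbrand universe is infinite.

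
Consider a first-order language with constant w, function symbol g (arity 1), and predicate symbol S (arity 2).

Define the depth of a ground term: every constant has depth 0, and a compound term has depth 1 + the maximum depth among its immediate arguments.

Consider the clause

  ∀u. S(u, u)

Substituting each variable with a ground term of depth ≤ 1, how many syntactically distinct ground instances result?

Ground terms of depth ≤ 1:
  Count level by level. With function symbols g/1, the terms of depth ≤ k are the 1 constant together with each function applied to depth-≤(k−1) tuples, so N_k = 1 + N_{k-1}.
  N_0 = 1
  N_1 = 1 + 1 = 2
  Explicitly: w, g(w).
So there are 2 ground terms available for substitution.
The variable u ranges independently over the available ground terms, and distinct assignments produce distinct instances.
Number of ground instances = 2.

2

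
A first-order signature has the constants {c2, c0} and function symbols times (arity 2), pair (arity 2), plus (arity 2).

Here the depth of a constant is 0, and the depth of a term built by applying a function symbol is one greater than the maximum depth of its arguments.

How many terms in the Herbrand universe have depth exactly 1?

12

Write N_k for the number of ground terms of depth ≤ k. A term of depth ≤ k is either a constant or a function symbol applied to arguments of depth ≤ k−1, so N_k = 2 + N_{k-1}^2 + N_{k-1}^2 + N_{k-1}^2.
N_0 = 2
N_1 = 2 + 2^2 + 2^2 + 2^2 = 14
Terms of depth exactly 1: N_1 − N_0 = 14 − 2 = 12.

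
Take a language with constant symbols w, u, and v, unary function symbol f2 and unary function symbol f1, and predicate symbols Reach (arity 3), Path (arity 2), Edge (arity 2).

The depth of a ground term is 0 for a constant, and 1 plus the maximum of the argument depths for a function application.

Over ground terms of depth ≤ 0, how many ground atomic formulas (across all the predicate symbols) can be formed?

First count ground terms of depth ≤ 0.
Write N_k for the number of ground terms of depth ≤ k. A term of depth ≤ k is either a constant or a function symbol applied to arguments of depth ≤ k−1, so N_k = 3 + N_{k-1} + N_{k-1}.
N_0 = 3
Explicitly: w, u, v.
So |H| = 3.
A ground atom is a predicate applied to a tuple of terms from H, so the count is the sum over predicates of |H|^arity:
  Reach: 3^3 = 27;  Path: 3^2 = 9;  Edge: 3^2 = 9
Total ground atoms: 27 + 9 + 9 = 45.

45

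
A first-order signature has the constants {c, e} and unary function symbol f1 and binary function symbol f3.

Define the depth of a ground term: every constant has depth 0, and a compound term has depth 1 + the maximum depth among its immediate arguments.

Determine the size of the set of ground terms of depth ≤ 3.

5552

Let N_k = |{terms of depth ≤ k}|. Then N_0 = 2 and N_k = 2 + N_{k-1} + N_{k-1}^2 for k ≥ 1 (one summand per function symbol, arity giving the exponent).
N_0 = 2
N_1 = 2 + 2 + 2^2 = 8
N_2 = 2 + 8 + 8^2 = 74
N_3 = 2 + 74 + 74^2 = 5552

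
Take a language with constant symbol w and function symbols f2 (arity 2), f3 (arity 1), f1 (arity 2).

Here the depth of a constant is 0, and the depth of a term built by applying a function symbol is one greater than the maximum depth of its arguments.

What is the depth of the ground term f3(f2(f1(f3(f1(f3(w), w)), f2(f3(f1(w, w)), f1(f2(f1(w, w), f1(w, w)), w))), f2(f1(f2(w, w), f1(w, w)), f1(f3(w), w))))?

7

depth(f3(w)) = 1 + depth(w) = 1 + 0 = 1
depth(f1(f3(w), w)) = 1 + max(1, 0) = 2
depth(f3(f1(f3(w), w))) = 1 + depth(f1(f3(w), w)) = 1 + 2 = 3
depth(f1(w, w)) = 1 + max(0, 0) = 1
depth(f3(f1(w, w))) = 1 + depth(f1(w, w)) = 1 + 1 = 2
depth(f2(f1(w, w), f1(w, w))) = 1 + max(1, 1) = 2
depth(f1(f2(f1(w, w), f1(w, w)), w)) = 1 + max(2, 0) = 3
depth(f2(f3(f1(w, w)), f1(f2(f1(w, w), f1(w, w)), w))) = 1 + max(2, 3) = 4
depth(f1(f3(f1(f3(w), w)), f2(f3(f1(w, w)), f1(f2(f1(w, w), f1(w, w)), w)))) = 1 + max(3, 4) = 5
depth(f2(w, w)) = 1 + max(0, 0) = 1
depth(f1(f2(w, w), f1(w, w))) = 1 + max(1, 1) = 2
depth(f2(f1(f2(w, w), f1(w, w)), f1(f3(w), w))) = 1 + max(2, 2) = 3
depth(f2(f1(f3(f1(f3(w), w)), f2(f3(f1(w, w)), f1(f2(f1(w, w), f1(w, w)), w))), f2(f1(f2(w, w), f1(w, w)), f1(f3(w), w)))) = 1 + max(5, 3) = 6
depth(f3(f2(f1(f3(f1(f3(w), w)), f2(f3(f1(w, w)), f1(f2(f1(w, w), f1(w, w)), w))), f2(f1(f2(w, w), f1(w, w)), f1(f3(w), w))))) = 1 + depth(f2(f1(f3(f1(f3(w), w)), f2(f3(f1(w, w)), f1(f2(f1(w, w), f1(w, w)), w))), f2(f1(f2(w, w), f1(w, w)), f1(f3(w), w)))) = 1 + 6 = 7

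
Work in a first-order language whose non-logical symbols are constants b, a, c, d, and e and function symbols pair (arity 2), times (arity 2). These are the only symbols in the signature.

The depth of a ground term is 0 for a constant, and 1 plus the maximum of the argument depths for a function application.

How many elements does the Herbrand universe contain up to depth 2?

6055

Let N_k count ground terms of depth at most k. Each non-constant term of depth ≤ k is some function symbol applied to depth-≤(k−1) arguments, giving N_k = 5 + N_{k-1}^2 + N_{k-1}^2.
N_0 = 5
N_1 = 5 + 5^2 + 5^2 = 55
N_2 = 5 + 55^2 + 55^2 = 6055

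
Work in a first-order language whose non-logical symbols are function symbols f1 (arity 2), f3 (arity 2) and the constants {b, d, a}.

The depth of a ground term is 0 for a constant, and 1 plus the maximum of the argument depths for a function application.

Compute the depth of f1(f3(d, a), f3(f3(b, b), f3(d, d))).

depth(f3(d, a)) = 1 + max(0, 0) = 1
depth(f3(b, b)) = 1 + max(0, 0) = 1
depth(f3(d, d)) = 1 + max(0, 0) = 1
depth(f3(f3(b, b), f3(d, d))) = 1 + max(1, 1) = 2
depth(f1(f3(d, a), f3(f3(b, b), f3(d, d)))) = 1 + max(1, 2) = 3

3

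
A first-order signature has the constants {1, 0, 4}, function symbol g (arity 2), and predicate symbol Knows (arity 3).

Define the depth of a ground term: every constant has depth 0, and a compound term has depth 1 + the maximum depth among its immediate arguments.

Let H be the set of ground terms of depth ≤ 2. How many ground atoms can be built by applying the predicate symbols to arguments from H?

First count ground terms of depth ≤ 2.
If N_k denotes the number of depth-≤k ground terms, the 3 constants give N_0 = 3, and each function symbol of arity r contributes N_{k-1}^r new terms at level k: N_k = 3 + N_{k-1}^2.
N_0 = 3
N_1 = 3 + 3^2 = 12
N_2 = 3 + 12^2 = 147
So |H| = 147.
A ground atom is a predicate applied to a tuple of terms from H, so the count is the sum over predicates of |H|^arity:
  Knows: 147^3 = 3176523
Total ground atoms: 3176523.

3176523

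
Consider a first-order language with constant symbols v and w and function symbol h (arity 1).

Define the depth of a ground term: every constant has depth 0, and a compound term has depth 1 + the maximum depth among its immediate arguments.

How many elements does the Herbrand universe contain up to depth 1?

4

If N_k denotes the number of depth-≤k ground terms, the 2 constants give N_0 = 2, and each function symbol of arity r contributes N_{k-1}^r new terms at level k: N_k = 2 + N_{k-1}.
N_0 = 2
N_1 = 2 + 2 = 4
Explicitly: v, w, h(v), h(w).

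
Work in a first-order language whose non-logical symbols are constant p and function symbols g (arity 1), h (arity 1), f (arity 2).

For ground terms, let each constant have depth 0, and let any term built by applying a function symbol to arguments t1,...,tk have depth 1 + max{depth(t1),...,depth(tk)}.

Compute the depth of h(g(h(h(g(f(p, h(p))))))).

7

depth(h(p)) = 1 + depth(p) = 1 + 0 = 1
depth(f(p, h(p))) = 1 + max(0, 1) = 2
depth(g(f(p, h(p)))) = 1 + depth(f(p, h(p))) = 1 + 2 = 3
depth(h(g(f(p, h(p))))) = 1 + depth(g(f(p, h(p)))) = 1 + 3 = 4
depth(h(h(g(f(p, h(p)))))) = 1 + depth(h(g(f(p, h(p))))) = 1 + 4 = 5
depth(g(h(h(g(f(p, h(p))))))) = 1 + depth(h(h(g(f(p, h(p)))))) = 1 + 5 = 6
depth(h(g(h(h(g(f(p, h(p)))))))) = 1 + depth(g(h(h(g(f(p, h(p))))))) = 1 + 6 = 7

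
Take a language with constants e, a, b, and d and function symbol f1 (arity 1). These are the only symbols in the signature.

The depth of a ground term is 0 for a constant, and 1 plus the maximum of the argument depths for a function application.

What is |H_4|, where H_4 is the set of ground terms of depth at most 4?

20

Write N_k for the number of ground terms of depth ≤ k. A term of depth ≤ k is either a constant or a function symbol applied to arguments of depth ≤ k−1, so N_k = 4 + N_{k-1}.
N_0 = 4
N_1 = 4 + 4 = 8
N_2 = 4 + 8 = 12
N_3 = 4 + 12 = 16
N_4 = 4 + 16 = 20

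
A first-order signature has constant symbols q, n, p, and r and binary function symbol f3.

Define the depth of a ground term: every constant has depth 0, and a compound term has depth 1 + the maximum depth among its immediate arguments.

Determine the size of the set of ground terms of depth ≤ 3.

Count level by level. With function symbols f3/2, the terms of depth ≤ k are the 4 constants together with each function applied to depth-≤(k−1) tuples, so N_k = 4 + N_{k-1}^2.
N_0 = 4
N_1 = 4 + 4^2 = 20
N_2 = 4 + 20^2 = 404
N_3 = 4 + 404^2 = 163220

163220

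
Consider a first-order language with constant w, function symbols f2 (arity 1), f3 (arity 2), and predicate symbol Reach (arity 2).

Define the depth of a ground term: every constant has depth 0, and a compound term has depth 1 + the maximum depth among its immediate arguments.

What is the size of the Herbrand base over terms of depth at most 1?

First count ground terms of depth ≤ 1.
Let N_k = |{terms of depth ≤ k}|. Then N_0 = 1 and N_k = 1 + N_{k-1} + N_{k-1}^2 for k ≥ 1 (one summand per function symbol, arity giving the exponent).
N_0 = 1
N_1 = 1 + 1 + 1^2 = 3
Explicitly: w, f2(w), f3(w, w).
So |H| = 3.
Ground atoms are formed by filling each argument slot of a predicate with a term from H, so an r-ary predicate gives |H|^r atoms:
  Reach: 3^2 = 9
Total ground atoms: 9.

9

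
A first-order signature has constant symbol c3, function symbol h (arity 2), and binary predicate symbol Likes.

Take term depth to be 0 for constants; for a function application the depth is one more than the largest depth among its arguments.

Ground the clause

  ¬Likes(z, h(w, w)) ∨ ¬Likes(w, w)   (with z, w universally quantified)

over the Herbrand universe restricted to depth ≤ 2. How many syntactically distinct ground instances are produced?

Ground terms of depth ≤ 2:
  Write N_k for the number of ground terms of depth ≤ k. A term of depth ≤ k is either a constant or a function symbol applied to arguments of depth ≤ k−1, so N_k = 1 + N_{k-1}^2.
  N_0 = 1
  N_1 = 1 + 1^2 = 2
  N_2 = 1 + 2^2 = 5
  Explicitly: c3, h(c3, c3), h(c3, h(c3, c3)), h(h(c3, c3), c3), h(h(c3, c3), h(c3, c3)).
So there are 5 ground terms available for substitution.
Each of z, w ranges independently over the available ground terms, and distinct assignments produce distinct instances.
Number of ground instances = 5^2 = 25.

25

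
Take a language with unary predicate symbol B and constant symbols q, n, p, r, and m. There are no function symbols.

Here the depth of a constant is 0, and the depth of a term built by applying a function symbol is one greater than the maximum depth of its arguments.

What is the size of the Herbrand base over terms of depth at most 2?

5

First count ground terms of depth ≤ 2.
With no function symbols every ground term is a constant, so there are exactly 5 ground terms at every depth bound.
N_0 = 5
N_1 = 5
N_2 = 5
So |H| = 5.
A ground atom is a predicate applied to a tuple of terms from H, so the count is the sum over predicates of |H|^arity:
  B: 5
Total ground atoms: 5.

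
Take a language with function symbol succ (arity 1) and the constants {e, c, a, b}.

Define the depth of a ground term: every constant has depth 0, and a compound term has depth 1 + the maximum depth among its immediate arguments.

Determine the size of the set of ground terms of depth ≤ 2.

12

If N_k denotes the number of depth-≤k ground terms, the 4 constants give N_0 = 4, and each function symbol of arity r contributes N_{k-1}^r new terms at level k: N_k = 4 + N_{k-1}.
N_0 = 4
N_1 = 4 + 4 = 8
N_2 = 4 + 8 = 12
Explicitly: e, c, a, b, succ(e), succ(c), succ(a), succ(b), succ(succ(e)), succ(succ(c)), succ(succ(a)), succ(succ(b)).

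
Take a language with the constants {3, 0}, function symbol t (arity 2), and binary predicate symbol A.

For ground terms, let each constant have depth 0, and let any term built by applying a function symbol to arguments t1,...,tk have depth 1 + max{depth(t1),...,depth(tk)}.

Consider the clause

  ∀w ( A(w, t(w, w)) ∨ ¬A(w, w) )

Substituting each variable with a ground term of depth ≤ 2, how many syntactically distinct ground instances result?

38

Ground terms of depth ≤ 2:
  Let N_k count ground terms of depth at most k. Each non-constant term of depth ≤ k is some function symbol applied to depth-≤(k−1) arguments, giving N_k = 2 + N_{k-1}^2.
  N_0 = 2
  N_1 = 2 + 2^2 = 6
  N_2 = 2 + 6^2 = 38
So there are 38 ground terms available for substitution.
The clause has 1 distinct variable (w), which appears in the body. In the free term algebra distinct substitutions yield syntactically distinct ground instances.
Number of ground instances = 38.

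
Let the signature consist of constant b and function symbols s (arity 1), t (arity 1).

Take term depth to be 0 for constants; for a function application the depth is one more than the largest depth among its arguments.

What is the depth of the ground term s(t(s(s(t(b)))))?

5

depth(t(b)) = 1 + depth(b) = 1 + 0 = 1
depth(s(t(b))) = 1 + depth(t(b)) = 1 + 1 = 2
depth(s(s(t(b)))) = 1 + depth(s(t(b))) = 1 + 2 = 3
depth(t(s(s(t(b))))) = 1 + depth(s(s(t(b)))) = 1 + 3 = 4
depth(s(t(s(s(t(b)))))) = 1 + depth(t(s(s(t(b))))) = 1 + 4 = 5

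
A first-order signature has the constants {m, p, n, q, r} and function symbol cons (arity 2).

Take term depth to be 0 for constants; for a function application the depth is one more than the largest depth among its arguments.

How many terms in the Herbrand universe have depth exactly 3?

Count level by level. With function symbols cons/2, the terms of depth ≤ k are the 5 constants together with each function applied to depth-≤(k−1) tuples, so N_k = 5 + N_{k-1}^2.
N_0 = 5
N_1 = 5 + 5^2 = 30
N_2 = 5 + 30^2 = 905
N_3 = 5 + 905^2 = 819030
Terms of depth exactly 3: N_3 − N_2 = 819030 − 905 = 818125.

818125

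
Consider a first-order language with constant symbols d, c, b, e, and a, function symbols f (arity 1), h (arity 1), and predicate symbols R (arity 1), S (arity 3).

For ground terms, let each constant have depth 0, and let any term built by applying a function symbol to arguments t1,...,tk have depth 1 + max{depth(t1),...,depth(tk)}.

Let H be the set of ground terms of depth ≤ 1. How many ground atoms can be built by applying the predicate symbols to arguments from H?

3390

First count ground terms of depth ≤ 1.
Count level by level. With function symbols f/1, h/1, the terms of depth ≤ k are the 5 constants together with each function applied to depth-≤(k−1) tuples, so N_k = 5 + N_{k-1} + N_{k-1}.
N_0 = 5
N_1 = 5 + 5 + 5 = 15
So |H| = 15.
For each predicate symbol, the number of ground atoms is |H| raised to its arity; summing:
  R: 15;  S: 15^3 = 3375
Total ground atoms: 15 + 3375 = 3390.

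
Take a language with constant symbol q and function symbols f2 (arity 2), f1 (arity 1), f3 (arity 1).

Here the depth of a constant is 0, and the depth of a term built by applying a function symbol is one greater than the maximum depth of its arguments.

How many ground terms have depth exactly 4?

457653

Count level by level. With function symbols f2/2, f1/1, f3/1, the terms of depth ≤ k are the 1 constant together with each function applied to depth-≤(k−1) tuples, so N_k = 1 + N_{k-1}^2 + N_{k-1} + N_{k-1}.
N_0 = 1
N_1 = 1 + 1^2 + 1 + 1 = 4
N_2 = 1 + 4^2 + 4 + 4 = 25
N_3 = 1 + 25^2 + 25 + 25 = 676
N_4 = 1 + 676^2 + 676 + 676 = 458329
Terms of depth exactly 4: N_4 − N_3 = 458329 − 676 = 457653.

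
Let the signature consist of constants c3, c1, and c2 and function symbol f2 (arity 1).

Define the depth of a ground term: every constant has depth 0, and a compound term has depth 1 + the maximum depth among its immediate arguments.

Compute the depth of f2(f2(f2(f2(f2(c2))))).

depth(f2(c2)) = 1 + depth(c2) = 1 + 0 = 1
depth(f2(f2(c2))) = 1 + depth(f2(c2)) = 1 + 1 = 2
depth(f2(f2(f2(c2)))) = 1 + depth(f2(f2(c2))) = 1 + 2 = 3
depth(f2(f2(f2(f2(c2))))) = 1 + depth(f2(f2(f2(c2)))) = 1 + 3 = 4
depth(f2(f2(f2(f2(f2(c2)))))) = 1 + depth(f2(f2(f2(f2(c2))))) = 1 + 4 = 5

5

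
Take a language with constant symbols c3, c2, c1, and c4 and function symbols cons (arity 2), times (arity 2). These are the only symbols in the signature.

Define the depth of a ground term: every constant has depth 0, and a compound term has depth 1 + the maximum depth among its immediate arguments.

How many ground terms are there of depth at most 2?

2596

Let N_k = |{terms of depth ≤ k}|. Then N_0 = 4 and N_k = 4 + N_{k-1}^2 + N_{k-1}^2 for k ≥ 1 (one summand per function symbol, arity giving the exponent).
N_0 = 4
N_1 = 4 + 4^2 + 4^2 = 36
N_2 = 4 + 36^2 + 36^2 = 2596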